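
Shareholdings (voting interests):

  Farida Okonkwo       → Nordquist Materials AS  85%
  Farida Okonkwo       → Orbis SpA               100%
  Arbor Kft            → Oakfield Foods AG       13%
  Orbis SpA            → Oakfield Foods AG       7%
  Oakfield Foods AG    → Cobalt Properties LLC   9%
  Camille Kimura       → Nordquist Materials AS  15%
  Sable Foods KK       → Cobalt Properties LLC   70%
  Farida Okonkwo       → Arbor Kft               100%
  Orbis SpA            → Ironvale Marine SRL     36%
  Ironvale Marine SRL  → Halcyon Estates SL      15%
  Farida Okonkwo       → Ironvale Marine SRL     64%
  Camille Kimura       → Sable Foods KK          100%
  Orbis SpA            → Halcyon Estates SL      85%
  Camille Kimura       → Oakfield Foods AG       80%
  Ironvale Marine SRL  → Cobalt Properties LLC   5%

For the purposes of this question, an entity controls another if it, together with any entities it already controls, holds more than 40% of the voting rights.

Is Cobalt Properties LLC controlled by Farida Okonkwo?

No

Farida holds 100% of Orbis, so Farida controls Orbis.
Farida holds 100% of Arbor, so Farida controls Arbor.
Farida holds 85% of Nordquist, so Farida controls Nordquist.
Orbis and Farida together hold 36% + 64% = 100% of Ironvale, so Farida controls Ironvale.
Ironvale and Orbis together hold 15% + 85% = 100% of Halcyon, so Farida controls Halcyon.
In Cobalt, Farida's side holds only 5%, not > 40%.
So Farida does not control Cobalt.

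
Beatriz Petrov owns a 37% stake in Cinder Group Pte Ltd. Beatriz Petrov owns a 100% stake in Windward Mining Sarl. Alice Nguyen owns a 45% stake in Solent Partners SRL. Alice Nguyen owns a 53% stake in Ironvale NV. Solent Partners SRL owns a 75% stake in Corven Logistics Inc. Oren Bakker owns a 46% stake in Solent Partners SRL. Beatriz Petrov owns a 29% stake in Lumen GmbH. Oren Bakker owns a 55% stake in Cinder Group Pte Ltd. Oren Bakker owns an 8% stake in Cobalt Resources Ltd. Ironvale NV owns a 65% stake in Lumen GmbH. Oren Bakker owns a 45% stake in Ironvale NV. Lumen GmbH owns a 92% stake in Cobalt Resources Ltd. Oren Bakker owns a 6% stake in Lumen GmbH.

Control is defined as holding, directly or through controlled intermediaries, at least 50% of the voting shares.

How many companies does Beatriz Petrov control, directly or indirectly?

Beatriz holds 100% of Windward, so Beatriz controls Windward.
No other company's threshold is met.
Beatriz controls 1 company.

1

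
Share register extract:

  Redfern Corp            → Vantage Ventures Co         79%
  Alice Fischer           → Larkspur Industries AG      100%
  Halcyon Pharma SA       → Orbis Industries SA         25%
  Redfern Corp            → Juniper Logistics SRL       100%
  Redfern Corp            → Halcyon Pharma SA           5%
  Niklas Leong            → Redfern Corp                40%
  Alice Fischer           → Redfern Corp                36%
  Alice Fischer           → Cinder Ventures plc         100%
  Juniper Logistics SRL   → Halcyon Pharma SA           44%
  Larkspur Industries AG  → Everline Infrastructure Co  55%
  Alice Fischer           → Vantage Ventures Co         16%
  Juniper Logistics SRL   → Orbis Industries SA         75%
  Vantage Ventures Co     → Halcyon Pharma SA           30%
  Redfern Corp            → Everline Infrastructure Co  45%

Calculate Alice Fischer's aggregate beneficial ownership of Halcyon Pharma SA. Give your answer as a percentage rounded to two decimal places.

Alice reaches Halcyon along 4 paths.
Via Redfern → Juniper: 36% × 100% × 44% = 15.84%.
Via Redfern → Vantage: 36% × 79% × 30% = 8.532%.
Via Vantage: 16% × 30% = 4.8%.
Via Redfern: 36% × 5% = 1.8%.
Total: 15.84% + 8.532% + 4.8% + 1.8% = 30.972%.
Rounded: 30.97%.

30.97%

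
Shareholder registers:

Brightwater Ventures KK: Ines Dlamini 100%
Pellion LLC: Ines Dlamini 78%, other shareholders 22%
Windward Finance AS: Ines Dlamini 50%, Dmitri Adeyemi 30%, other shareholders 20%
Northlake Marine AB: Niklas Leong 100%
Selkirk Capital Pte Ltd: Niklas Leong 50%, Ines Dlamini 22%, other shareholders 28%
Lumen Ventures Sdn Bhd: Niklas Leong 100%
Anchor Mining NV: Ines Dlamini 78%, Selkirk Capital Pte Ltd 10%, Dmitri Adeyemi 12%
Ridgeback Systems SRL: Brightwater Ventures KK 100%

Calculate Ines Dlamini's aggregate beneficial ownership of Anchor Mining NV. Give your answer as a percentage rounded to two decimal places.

80.20%

Ines reaches Anchor along 2 paths.
Direct stake: 78% = 78%.
Via Selkirk: 22% × 10% = 2.2%.
Total: 78% + 2.2% = 80.2%.
Rounded: 80.20%.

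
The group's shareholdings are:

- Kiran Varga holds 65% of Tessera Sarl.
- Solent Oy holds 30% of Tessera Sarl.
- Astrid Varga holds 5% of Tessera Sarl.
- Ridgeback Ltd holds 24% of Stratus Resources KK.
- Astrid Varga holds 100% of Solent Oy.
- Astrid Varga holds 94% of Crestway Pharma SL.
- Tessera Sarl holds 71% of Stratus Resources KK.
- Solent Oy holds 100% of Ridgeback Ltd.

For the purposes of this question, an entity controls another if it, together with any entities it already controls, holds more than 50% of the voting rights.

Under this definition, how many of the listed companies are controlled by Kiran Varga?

Kiran holds 65% of Tessera, so Kiran controls Tessera.
Tessera holds 71% of Stratus, so Kiran controls Stratus.
No other company's threshold is met.
Kiran controls 2 companies.

2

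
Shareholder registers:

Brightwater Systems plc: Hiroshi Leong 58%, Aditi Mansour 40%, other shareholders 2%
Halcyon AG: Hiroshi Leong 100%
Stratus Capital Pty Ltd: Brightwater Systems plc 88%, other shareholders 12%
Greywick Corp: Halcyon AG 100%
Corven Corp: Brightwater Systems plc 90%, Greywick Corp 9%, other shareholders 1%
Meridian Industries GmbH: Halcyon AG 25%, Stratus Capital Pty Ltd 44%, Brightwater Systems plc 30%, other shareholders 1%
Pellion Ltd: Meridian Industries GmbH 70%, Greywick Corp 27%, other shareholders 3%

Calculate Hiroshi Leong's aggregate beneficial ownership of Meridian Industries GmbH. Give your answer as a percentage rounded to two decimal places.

Hiroshi reaches Meridian along 3 paths.
Via Halcyon: 100% × 25% = 25%.
Via Brightwater → Stratus: 58% × 88% × 44% = 22.4576%.
Via Brightwater: 58% × 30% = 17.4%.
Total: 25% + 22.4576% + 17.4% = 64.8576%.
Rounded: 64.86%.

64.86%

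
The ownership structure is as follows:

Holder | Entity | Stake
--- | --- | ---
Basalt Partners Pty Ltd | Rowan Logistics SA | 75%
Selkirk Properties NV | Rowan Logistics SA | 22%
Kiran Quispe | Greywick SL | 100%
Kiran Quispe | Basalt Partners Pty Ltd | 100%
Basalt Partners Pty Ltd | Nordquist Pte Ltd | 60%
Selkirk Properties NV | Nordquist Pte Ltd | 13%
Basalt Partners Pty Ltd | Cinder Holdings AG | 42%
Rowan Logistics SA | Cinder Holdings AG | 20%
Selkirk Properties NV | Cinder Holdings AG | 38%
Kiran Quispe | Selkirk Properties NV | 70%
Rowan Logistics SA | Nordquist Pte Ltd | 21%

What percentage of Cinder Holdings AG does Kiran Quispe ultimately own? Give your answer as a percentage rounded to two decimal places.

Kiran reaches Cinder along 4 paths.
Via Basalt: 100% × 42% = 42%.
Via Selkirk: 70% × 38% = 26.6%.
Via Basalt → Rowan: 100% × 75% × 20% = 15%.
Via Selkirk → Rowan: 70% × 22% × 20% = 3.08%.
Total: 42% + 26.6% + 15% + 3.08% = 86.68%.

86.68%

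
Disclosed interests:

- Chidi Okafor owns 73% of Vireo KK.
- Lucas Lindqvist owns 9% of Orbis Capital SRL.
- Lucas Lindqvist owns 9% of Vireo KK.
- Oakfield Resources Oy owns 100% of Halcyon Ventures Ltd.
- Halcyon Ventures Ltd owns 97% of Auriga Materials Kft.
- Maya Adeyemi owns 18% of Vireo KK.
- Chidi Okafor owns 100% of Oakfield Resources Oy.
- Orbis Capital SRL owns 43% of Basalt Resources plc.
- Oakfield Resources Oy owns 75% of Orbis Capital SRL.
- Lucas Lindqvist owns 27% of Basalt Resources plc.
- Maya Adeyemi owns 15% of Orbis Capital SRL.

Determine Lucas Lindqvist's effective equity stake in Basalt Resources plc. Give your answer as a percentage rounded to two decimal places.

Lucas reaches Basalt along 2 paths.
Via Orbis: 9% × 43% = 3.87%.
Direct stake: 27% = 27%.
Total: 3.87% + 27% = 30.87%.

30.87%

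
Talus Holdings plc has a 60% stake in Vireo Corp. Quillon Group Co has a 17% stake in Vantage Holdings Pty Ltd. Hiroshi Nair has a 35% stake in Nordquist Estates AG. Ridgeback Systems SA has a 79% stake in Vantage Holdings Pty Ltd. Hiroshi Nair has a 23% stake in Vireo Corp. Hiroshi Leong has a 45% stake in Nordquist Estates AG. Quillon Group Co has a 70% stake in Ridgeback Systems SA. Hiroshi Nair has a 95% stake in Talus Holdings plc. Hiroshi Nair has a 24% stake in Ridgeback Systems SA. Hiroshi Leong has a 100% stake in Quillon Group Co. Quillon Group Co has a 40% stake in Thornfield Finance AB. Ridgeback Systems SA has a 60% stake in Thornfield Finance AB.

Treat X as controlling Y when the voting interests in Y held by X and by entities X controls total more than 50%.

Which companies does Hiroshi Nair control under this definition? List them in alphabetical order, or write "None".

Hiroshi Nair holds 95% of Talus, so Hiroshi Nair controls Talus.
Talus and Hiroshi Nair together hold 60% + 23% = 83% of Vireo, so Hiroshi Nair controls Vireo.
No other company's threshold is met.

Talus Holdings plc, Vireo Corp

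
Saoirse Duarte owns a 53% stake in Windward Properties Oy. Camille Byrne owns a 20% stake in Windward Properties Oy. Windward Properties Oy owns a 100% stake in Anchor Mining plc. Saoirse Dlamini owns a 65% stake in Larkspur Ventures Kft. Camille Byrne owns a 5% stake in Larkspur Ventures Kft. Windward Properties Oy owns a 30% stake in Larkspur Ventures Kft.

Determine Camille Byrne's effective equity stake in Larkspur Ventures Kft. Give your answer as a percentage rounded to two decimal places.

11.00%

Camille reaches Larkspur along 2 paths.
Direct stake: 5% = 5%.
Via Windward: 20% × 30% = 6%.
Total: 5% + 6% = 11%.
Rounded: 11.00%.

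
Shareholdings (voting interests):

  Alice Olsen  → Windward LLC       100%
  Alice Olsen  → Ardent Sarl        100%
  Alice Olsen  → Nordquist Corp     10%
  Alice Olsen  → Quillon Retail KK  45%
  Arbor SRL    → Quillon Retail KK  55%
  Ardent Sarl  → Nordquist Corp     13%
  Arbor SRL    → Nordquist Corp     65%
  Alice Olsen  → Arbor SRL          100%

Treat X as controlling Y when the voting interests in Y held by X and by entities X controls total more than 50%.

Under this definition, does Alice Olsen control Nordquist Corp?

Yes

Alice holds 100% of Arbor, so Alice controls Arbor.
Alice holds 100% of Ardent, so Alice controls Ardent.
Alice and Arbor and Ardent together hold 10% + 65% + 13% = 88% of Nordquist, so Alice controls Nordquist.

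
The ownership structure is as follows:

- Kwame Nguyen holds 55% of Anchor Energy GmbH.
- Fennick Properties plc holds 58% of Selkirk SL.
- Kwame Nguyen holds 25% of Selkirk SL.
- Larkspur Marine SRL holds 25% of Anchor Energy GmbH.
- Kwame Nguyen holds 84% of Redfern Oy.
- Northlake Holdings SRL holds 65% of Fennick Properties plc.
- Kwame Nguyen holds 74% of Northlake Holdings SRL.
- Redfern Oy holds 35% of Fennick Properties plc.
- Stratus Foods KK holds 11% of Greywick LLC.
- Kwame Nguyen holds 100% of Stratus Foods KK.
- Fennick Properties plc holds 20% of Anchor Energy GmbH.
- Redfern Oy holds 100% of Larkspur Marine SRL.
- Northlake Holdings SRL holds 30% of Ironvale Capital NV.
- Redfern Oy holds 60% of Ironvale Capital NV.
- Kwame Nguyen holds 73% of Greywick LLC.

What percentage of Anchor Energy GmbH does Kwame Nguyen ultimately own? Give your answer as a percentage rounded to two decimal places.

Kwame reaches Anchor along 4 paths.
Via Redfern → Larkspur: 84% × 100% × 25% = 21%.
Direct stake: 55% = 55%.
Via Northlake → Fennick: 74% × 65% × 20% = 9.62%.
Via Redfern → Fennick: 84% × 35% × 20% = 5.88%.
Total: 21% + 55% + 9.62% + 5.88% = 91.5%.
Rounded: 91.50%.

91.50%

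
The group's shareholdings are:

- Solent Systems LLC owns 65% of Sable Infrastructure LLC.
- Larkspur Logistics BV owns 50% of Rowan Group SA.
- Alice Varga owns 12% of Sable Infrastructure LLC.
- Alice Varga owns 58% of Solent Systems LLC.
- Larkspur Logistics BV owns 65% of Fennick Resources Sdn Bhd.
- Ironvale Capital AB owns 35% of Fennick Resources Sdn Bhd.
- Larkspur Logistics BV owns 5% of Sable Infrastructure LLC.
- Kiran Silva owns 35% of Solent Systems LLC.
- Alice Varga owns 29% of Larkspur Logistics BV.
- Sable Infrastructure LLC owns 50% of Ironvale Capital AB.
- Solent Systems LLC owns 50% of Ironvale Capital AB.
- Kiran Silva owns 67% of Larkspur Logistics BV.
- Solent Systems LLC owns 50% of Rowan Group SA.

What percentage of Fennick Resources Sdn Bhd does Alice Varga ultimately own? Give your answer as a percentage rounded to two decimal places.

37.95%

Alice reaches Fennick along 5 paths.
Via Solent → Sable → Ironvale: 58% × 65% × 50% × 35% = 6.5975%.
Via Larkspur → Sable → Ironvale: 29% × 5% × 50% × 35% = 0.25375%.
Via Sable → Ironvale: 12% × 50% × 35% = 2.1%.
Via Solent → Ironvale: 58% × 50% × 35% = 10.15%.
Via Larkspur: 29% × 65% = 18.85%.
Total: 6.5975% + 0.25375% + 2.1% + 10.15% + 18.85% = 37.95125%.
Rounded: 37.95%.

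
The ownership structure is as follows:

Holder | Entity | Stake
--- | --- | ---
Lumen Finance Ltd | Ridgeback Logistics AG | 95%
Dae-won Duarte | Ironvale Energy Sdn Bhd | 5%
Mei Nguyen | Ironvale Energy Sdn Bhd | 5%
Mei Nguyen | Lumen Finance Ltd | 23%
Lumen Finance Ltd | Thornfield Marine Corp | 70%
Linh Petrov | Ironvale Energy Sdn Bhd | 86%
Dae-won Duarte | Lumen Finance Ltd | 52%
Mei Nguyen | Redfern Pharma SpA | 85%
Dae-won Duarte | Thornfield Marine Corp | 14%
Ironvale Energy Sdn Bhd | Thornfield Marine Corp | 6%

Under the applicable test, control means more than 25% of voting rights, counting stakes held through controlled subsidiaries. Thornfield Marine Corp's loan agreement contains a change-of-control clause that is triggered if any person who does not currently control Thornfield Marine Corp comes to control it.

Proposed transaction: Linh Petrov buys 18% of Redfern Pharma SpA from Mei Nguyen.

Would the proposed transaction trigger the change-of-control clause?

The purchase adds only to Linh's holdings (Mei's stake shrinks), so Linh is the only person who could newly come to control Thornfield.
Linh holds 86% of Ironvale, so Linh controls Ironvale.
In Thornfield, Linh's side holds only 6%, not > 25%.
So before the transaction, Linh does not control Thornfield.
After the purchase, Linh holds 18% of Redfern directly, and Mei's stake falls to 67%.
Linh's side now holds 18% of Redfern, not > 25%, so Linh still does not control Redfern.
After the transaction, Linh's side holds 6% of Thornfield, not > 25%, so Linh still does not control Thornfield.
No new person acquires control, so the clause is not triggered.

No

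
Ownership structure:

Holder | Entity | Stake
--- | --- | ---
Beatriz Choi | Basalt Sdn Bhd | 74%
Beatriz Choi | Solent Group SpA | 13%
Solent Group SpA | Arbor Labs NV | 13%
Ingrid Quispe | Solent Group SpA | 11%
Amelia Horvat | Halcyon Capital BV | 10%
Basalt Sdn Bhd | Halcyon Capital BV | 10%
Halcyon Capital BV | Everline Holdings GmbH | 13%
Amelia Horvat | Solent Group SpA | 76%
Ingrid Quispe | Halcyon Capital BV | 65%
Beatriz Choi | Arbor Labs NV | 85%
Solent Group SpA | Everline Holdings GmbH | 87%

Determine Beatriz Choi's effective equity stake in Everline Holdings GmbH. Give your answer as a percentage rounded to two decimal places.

12.27%

Beatriz reaches Everline along 2 paths.
Via Basalt → Halcyon: 74% × 10% × 13% = 0.962%.
Via Solent: 13% × 87% = 11.31%.
Total: 0.962% + 11.31% = 12.272%.
Rounded: 12.27%.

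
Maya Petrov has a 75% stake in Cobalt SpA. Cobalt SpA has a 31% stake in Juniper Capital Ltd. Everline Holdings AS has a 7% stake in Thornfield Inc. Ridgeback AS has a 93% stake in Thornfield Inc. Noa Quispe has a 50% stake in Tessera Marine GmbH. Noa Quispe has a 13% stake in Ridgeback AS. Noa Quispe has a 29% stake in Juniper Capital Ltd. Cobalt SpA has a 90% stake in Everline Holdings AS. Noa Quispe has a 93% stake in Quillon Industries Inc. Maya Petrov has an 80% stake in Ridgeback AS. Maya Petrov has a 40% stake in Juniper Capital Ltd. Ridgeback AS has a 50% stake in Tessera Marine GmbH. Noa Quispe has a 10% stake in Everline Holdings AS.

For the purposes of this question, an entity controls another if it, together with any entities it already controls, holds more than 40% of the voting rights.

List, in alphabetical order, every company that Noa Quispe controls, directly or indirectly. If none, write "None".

Noa holds 50% of Tessera, so Noa controls Tessera.
Noa holds 93% of Quillon, so Noa controls Quillon.
No other company's threshold is met.

Quillon Industries Inc, Tessera Marine GmbH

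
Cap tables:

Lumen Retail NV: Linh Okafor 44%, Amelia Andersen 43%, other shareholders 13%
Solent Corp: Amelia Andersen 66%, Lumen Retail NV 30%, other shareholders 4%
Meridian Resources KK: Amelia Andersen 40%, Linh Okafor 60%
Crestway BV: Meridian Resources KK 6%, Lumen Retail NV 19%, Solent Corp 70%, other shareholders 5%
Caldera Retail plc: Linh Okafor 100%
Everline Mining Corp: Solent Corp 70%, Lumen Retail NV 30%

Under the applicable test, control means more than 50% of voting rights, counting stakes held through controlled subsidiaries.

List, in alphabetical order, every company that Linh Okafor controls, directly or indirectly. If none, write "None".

Linh holds 60% of Meridian, so Linh controls Meridian.
Linh holds 100% of Caldera, so Linh controls Caldera.
No other company's threshold is met.

Caldera Retail plc, Meridian Resources KK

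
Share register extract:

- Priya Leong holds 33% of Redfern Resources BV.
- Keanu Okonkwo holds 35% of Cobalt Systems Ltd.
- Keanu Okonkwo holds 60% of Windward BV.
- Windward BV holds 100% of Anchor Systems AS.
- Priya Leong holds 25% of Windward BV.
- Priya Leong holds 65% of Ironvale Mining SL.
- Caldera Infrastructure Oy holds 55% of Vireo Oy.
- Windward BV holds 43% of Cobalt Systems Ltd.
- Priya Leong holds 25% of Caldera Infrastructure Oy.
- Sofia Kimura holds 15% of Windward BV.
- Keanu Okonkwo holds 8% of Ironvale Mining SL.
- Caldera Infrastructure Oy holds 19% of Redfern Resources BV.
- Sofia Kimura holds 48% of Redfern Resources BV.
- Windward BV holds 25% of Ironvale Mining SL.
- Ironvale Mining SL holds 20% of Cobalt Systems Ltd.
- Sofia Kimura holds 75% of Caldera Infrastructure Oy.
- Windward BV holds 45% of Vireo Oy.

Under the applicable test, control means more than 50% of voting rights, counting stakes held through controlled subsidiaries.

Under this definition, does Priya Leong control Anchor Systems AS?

Priya holds 65% of Ironvale, so Priya controls Ironvale.
Neither Priya nor any entity Priya controls holds any voting interest in Anchor.
So Priya does not control Anchor.

No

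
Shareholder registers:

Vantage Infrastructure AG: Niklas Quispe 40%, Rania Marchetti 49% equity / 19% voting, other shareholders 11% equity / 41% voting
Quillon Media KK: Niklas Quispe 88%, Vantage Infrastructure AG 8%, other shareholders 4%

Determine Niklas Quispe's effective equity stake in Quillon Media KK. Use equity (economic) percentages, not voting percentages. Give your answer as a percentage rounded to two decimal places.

Niklas reaches Quillon along 2 paths.
Direct stake: 88% = 88%.
Via Vantage: 40% × 8% = 3.2%.
Total: 88% + 3.2% = 91.2%.
Rounded: 91.20%.

91.20%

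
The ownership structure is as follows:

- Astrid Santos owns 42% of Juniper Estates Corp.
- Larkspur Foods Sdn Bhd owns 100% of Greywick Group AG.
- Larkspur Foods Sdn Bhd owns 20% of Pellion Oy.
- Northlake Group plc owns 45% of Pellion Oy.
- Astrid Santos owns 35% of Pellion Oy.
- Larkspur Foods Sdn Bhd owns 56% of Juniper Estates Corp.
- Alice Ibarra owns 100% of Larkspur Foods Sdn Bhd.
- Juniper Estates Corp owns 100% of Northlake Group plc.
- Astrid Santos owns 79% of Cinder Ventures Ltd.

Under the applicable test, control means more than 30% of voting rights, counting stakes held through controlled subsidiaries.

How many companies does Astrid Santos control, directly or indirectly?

Astrid holds 42% of Juniper, so Astrid controls Juniper.
Astrid holds 79% of Cinder, so Astrid controls Cinder.
Juniper holds 100% of Northlake, so Astrid controls Northlake.
Northlake and Astrid together hold 45% + 35% = 80% of Pellion, so Astrid controls Pellion.
No other company's threshold is met.
Astrid controls 4 companies.

4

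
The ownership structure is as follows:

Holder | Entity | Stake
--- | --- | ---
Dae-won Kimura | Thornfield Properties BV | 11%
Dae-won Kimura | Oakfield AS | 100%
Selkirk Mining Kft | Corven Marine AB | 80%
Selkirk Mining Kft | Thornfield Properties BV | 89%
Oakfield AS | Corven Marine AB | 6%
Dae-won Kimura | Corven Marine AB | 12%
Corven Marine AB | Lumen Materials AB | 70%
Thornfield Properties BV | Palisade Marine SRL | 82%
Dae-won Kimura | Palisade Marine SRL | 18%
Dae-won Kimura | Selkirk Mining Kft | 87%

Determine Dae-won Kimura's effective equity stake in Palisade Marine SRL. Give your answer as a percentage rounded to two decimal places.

Dae-won reaches Palisade along 3 paths.
Via Thornfield: 11% × 82% = 9.02%.
Via Selkirk → Thornfield: 87% × 89% × 82% = 63.4926%.
Direct stake: 18% = 18%.
Total: 9.02% + 63.4926% + 18% = 90.5126%.
Rounded: 90.51%.

90.51%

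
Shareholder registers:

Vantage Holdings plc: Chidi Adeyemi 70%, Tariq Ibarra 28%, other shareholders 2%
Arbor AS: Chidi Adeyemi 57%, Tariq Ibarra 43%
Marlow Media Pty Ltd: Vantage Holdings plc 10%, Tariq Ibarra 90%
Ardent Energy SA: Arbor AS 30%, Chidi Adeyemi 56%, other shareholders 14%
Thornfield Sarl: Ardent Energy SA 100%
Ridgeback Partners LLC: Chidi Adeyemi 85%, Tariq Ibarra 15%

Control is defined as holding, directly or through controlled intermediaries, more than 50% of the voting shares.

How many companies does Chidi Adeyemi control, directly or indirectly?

Chidi holds 70% of Vantage, so Chidi controls Vantage.
Chidi holds 57% of Arbor, so Chidi controls Arbor.
Arbor and Chidi together hold 30% + 56% = 86% of Ardent, so Chidi controls Ardent.
Ardent holds 100% of Thornfield, so Chidi controls Thornfield.
Chidi holds 85% of Ridgeback, so Chidi controls Ridgeback.
No other company's threshold is met.
Chidi controls 5 companies.

5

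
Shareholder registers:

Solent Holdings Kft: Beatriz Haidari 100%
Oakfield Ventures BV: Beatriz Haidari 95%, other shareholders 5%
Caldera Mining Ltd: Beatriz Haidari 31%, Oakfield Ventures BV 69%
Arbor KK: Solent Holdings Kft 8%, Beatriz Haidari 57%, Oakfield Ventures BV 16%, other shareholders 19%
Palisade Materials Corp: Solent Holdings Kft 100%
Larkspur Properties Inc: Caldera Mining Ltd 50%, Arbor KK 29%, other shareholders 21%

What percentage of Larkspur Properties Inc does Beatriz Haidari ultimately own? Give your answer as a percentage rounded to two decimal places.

71.53%

Beatriz reaches Larkspur along 5 paths.
Via Caldera: 31% × 50% = 15.5%.
Via Oakfield → Caldera: 95% × 69% × 50% = 32.775%.
Via Solent → Arbor: 100% × 8% × 29% = 2.32%.
Via Arbor: 57% × 29% = 16.53%.
Via Oakfield → Arbor: 95% × 16% × 29% = 4.408%.
Total: 15.5% + 32.775% + 2.32% + 16.53% + 4.408% = 71.533%.
Rounded: 71.53%.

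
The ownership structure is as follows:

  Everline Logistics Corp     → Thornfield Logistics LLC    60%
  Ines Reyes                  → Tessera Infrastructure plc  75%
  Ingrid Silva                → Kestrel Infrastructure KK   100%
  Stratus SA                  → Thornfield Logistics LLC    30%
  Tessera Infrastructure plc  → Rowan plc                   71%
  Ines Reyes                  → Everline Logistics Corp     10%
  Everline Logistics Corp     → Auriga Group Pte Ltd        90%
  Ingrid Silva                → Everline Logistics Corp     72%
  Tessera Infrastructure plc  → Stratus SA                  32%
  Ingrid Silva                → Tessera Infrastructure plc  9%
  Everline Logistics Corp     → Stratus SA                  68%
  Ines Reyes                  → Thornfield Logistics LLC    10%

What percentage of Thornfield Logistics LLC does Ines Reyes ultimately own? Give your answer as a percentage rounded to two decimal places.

Ines reaches Thornfield along 4 paths.
Via Everline → Stratus: 10% × 68% × 30% = 2.04%.
Via Tessera → Stratus: 75% × 32% × 30% = 7.2%.
Direct stake: 10% = 10%.
Via Everline: 10% × 60% = 6%.
Total: 2.04% + 7.2% + 10% + 6% = 25.24%.

25.24%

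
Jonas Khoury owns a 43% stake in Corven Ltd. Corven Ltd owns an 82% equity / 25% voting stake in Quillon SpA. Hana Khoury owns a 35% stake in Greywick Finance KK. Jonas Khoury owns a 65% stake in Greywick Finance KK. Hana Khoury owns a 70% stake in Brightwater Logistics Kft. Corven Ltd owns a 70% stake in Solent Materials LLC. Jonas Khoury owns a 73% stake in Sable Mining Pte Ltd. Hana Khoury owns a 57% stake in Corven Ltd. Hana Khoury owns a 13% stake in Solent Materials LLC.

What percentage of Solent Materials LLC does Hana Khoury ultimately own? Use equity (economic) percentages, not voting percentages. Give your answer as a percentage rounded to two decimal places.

Hana reaches Solent along 2 paths.
Via Corven: 57% × 70% = 39.9%.
Direct stake: 13% = 13%.
Total: 39.9% + 13% = 52.9%.
Rounded: 52.90%.

52.90%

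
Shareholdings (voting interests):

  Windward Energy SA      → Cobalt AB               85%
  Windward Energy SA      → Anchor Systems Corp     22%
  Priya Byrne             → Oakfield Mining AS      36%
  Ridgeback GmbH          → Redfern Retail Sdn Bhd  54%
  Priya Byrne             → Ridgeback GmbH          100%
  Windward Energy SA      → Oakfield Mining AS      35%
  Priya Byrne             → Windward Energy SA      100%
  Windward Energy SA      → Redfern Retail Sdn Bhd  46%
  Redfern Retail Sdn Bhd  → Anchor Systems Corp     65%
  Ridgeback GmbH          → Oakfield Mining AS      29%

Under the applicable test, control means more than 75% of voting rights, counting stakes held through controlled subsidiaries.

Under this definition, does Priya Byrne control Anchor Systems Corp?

Priya holds 100% of Windward, so Priya controls Windward.
Priya holds 100% of Ridgeback, so Priya controls Ridgeback.
Ridgeback and Windward together hold 54% + 46% = 100% of Redfern, so Priya controls Redfern.
Windward and Redfern together hold 22% + 65% = 87% of Anchor, so Priya controls Anchor.

Yes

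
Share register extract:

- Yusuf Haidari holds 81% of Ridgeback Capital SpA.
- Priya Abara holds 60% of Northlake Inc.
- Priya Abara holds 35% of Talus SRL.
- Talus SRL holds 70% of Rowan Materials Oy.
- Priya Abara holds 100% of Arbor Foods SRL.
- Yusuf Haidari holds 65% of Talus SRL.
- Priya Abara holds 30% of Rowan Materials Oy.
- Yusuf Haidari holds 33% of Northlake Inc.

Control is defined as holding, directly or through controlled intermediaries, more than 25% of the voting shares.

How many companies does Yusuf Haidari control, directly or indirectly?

Yusuf holds 65% of Talus, so Yusuf controls Talus.
Yusuf holds 81% of Ridgeback, so Yusuf controls Ridgeback.
Yusuf holds 33% of Northlake, so Yusuf controls Northlake.
Talus holds 70% of Rowan, so Yusuf controls Rowan.
No other company's threshold is met.
Yusuf controls 4 companies.

4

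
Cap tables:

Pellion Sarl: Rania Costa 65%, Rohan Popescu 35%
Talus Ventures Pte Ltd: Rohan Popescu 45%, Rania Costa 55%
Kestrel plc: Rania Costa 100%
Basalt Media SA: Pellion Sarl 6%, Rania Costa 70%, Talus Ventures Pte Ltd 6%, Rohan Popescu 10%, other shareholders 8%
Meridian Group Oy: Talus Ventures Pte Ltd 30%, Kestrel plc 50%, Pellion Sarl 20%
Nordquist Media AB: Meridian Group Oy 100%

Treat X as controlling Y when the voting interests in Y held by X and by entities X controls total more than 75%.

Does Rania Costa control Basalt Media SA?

No

Rania holds 100% of Kestrel, so Rania controls Kestrel.
In Basalt, Rania's side holds only 70%, not > 75%.
So Rania does not control Basalt.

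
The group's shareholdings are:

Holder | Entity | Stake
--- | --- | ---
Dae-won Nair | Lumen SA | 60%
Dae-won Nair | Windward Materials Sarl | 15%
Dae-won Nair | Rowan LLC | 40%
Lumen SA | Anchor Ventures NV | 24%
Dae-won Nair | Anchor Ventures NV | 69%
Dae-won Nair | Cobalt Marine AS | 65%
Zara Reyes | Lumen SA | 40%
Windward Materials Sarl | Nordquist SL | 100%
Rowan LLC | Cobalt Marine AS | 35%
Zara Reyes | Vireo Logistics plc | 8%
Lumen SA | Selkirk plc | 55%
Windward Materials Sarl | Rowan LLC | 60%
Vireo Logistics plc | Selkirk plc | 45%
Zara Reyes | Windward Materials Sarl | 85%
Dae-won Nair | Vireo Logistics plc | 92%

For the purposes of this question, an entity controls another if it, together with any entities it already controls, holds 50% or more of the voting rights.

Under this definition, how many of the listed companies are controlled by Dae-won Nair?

Dae-won holds 92% of Vireo, so Dae-won controls Vireo.
Dae-won holds 60% of Lumen, so Dae-won controls Lumen.
Dae-won holds 65% of Cobalt, so Dae-won controls Cobalt.
Lumen and Vireo together hold 55% + 45% = 100% of Selkirk, so Dae-won controls Selkirk.
Lumen and Dae-won together hold 24% + 69% = 93% of Anchor, so Dae-won controls Anchor.
No other company's threshold is met.
Dae-won controls 5 companies.

5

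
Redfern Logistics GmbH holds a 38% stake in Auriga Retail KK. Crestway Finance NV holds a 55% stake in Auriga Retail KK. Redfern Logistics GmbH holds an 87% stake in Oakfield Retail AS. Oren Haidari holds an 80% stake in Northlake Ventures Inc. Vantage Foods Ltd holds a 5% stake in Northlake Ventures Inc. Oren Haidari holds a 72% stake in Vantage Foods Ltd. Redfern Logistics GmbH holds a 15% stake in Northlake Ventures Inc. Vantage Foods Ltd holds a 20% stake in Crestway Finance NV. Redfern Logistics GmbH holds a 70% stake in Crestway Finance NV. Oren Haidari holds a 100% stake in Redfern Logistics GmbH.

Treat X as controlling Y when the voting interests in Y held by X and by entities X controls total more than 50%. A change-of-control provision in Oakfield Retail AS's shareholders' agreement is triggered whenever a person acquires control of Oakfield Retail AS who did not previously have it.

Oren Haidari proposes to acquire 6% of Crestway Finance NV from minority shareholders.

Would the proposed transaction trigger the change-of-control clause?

The purchase changes only Oren's holdings, so Oren is the only person who could newly come to control Oakfield.
Oren holds 100% of Redfern, so Oren controls Redfern.
Redfern holds 87% of Oakfield, so Oren controls Oakfield.
So Oren already controls Oakfield before the transaction.
After the purchase, Oren holds 6% of Crestway directly.
Oren controlled Oakfield already, so this is not a new person acquiring control; every other person's position is unchanged or reduced.
No new person acquires control, so the clause is not triggered.

No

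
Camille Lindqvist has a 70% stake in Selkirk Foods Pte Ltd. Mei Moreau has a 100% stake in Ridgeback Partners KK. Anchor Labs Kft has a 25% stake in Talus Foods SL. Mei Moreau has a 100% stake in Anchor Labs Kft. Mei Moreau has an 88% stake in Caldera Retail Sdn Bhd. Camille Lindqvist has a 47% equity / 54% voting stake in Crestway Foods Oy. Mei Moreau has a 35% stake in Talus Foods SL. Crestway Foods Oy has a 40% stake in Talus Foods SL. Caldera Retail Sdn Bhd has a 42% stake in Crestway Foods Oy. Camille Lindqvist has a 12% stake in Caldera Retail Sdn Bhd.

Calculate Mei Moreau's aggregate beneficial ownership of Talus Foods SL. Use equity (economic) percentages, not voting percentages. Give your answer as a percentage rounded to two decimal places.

Mei reaches Talus along 3 paths.
Via Anchor: 100% × 25% = 25%.
Direct stake: 35% = 35%.
Via Caldera → Crestway: 88% × 42% × 40% = 14.784%.
Total: 25% + 35% + 14.784% = 74.784%.
Rounded: 74.78%.

74.78%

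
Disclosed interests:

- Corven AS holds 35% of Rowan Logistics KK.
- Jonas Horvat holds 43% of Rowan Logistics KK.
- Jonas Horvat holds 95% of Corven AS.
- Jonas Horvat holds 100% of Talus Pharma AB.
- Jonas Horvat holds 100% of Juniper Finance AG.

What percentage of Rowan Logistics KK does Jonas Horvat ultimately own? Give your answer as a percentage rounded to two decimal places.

Jonas reaches Rowan along 2 paths.
Via Corven: 95% × 35% = 33.25%.
Direct stake: 43% = 43%.
Total: 33.25% + 43% = 76.25%.

76.25%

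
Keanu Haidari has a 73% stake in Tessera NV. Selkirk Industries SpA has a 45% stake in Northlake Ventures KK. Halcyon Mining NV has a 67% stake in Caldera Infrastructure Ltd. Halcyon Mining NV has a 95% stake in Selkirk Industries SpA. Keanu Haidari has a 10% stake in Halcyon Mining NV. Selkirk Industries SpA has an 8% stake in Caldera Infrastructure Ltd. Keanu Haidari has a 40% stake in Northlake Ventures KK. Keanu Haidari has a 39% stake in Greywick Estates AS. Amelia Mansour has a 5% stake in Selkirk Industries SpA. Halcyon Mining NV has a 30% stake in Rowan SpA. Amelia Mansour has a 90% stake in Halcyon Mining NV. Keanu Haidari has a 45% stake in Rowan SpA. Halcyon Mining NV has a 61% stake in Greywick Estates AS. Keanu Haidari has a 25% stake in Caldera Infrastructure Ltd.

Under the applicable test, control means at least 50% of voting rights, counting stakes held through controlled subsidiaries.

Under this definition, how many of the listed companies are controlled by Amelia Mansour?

Amelia holds 90% of Halcyon, so Amelia controls Halcyon.
Halcyon and Amelia together hold 95% + 5% = 100% of Selkirk, so Amelia controls Selkirk.
Halcyon holds 61% of Greywick, so Amelia controls Greywick.
Halcyon and Selkirk together hold 67% + 8% = 75% of Caldera, so Amelia controls Caldera.
No other company's threshold is met.
Amelia controls 4 companies.

4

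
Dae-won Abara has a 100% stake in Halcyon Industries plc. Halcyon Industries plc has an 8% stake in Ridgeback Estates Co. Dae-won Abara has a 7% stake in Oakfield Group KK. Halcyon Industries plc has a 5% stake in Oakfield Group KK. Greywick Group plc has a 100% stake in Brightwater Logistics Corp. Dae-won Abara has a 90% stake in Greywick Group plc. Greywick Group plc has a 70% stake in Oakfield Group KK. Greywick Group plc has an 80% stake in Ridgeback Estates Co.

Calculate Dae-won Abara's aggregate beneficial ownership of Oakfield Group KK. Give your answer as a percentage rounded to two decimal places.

Dae-won reaches Oakfield along 3 paths.
Direct stake: 7% = 7%.
Via Halcyon: 100% × 5% = 5%.
Via Greywick: 90% × 70% = 63%.
Total: 7% + 5% + 63% = 75%.
Rounded: 75.00%.

75.00%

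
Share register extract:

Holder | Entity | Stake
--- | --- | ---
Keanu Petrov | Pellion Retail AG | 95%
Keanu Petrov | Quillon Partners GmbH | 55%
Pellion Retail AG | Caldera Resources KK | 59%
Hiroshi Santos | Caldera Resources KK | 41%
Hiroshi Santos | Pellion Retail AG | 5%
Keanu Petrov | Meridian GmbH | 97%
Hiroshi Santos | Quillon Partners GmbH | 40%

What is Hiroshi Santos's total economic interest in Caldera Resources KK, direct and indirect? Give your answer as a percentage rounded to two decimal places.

Hiroshi reaches Caldera along 2 paths.
Via Pellion: 5% × 59% = 2.95%.
Direct stake: 41% = 41%.
Total: 2.95% + 41% = 43.95%.

43.95%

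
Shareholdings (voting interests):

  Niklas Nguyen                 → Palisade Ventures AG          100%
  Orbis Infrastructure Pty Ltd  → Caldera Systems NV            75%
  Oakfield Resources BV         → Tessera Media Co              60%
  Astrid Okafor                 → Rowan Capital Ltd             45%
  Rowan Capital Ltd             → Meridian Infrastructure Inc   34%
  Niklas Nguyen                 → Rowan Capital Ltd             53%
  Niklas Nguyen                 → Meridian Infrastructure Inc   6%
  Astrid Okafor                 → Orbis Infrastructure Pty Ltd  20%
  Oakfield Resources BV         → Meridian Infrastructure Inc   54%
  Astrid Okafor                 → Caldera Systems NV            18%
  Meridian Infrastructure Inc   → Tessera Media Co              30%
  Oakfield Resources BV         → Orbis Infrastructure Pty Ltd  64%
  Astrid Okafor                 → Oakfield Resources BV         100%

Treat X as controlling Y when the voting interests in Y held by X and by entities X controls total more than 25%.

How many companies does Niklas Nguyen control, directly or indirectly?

Niklas holds 53% of Rowan, so Niklas controls Rowan.
Rowan and Niklas together hold 34% + 6% = 40% of Meridian, so Niklas controls Meridian.
Niklas holds 100% of Palisade, so Niklas controls Palisade.
Meridian holds 30% of Tessera, so Niklas controls Tessera.
No other company's threshold is met.
Niklas controls 4 companies.

4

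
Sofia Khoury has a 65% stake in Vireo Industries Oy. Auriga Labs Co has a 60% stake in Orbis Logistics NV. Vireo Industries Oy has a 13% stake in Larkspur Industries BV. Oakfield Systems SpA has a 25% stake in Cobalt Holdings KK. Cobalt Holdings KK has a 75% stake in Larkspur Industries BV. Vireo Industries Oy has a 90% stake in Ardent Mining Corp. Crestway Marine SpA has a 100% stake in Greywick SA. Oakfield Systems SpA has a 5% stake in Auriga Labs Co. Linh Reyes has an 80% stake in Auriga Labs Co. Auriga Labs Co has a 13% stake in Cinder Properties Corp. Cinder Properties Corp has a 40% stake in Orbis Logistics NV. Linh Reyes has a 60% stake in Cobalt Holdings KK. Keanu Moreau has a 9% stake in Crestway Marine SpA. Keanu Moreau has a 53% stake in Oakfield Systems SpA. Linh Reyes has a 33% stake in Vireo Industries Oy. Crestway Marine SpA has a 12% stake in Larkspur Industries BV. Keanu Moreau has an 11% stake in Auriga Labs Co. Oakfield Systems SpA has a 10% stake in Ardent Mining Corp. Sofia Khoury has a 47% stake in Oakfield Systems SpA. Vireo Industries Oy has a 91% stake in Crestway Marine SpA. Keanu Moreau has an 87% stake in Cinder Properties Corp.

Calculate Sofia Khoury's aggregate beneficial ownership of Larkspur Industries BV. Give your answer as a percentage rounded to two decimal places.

24.36%

Sofia reaches Larkspur along 3 paths.
Via Vireo: 65% × 13% = 8.45%.
Via Vireo → Crestway: 65% × 91% × 12% = 7.098%.
Via Oakfield → Cobalt: 47% × 25% × 75% = 8.8125%.
Total: 8.45% + 7.098% + 8.8125% = 24.3605%.
Rounded: 24.36%.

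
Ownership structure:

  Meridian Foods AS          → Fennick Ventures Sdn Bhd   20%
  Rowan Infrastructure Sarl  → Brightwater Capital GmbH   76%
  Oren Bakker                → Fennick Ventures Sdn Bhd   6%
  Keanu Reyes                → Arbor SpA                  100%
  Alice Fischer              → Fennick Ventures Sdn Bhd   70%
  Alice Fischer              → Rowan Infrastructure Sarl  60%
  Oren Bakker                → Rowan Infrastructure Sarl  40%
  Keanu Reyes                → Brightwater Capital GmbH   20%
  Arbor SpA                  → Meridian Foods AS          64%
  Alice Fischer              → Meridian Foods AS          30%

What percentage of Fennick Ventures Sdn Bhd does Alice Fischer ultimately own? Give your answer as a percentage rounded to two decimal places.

Alice reaches Fennick along 2 paths.
Direct stake: 70% = 70%.
Via Meridian: 30% × 20% = 6%.
Total: 70% + 6% = 76%.
Rounded: 76.00%.

76.00%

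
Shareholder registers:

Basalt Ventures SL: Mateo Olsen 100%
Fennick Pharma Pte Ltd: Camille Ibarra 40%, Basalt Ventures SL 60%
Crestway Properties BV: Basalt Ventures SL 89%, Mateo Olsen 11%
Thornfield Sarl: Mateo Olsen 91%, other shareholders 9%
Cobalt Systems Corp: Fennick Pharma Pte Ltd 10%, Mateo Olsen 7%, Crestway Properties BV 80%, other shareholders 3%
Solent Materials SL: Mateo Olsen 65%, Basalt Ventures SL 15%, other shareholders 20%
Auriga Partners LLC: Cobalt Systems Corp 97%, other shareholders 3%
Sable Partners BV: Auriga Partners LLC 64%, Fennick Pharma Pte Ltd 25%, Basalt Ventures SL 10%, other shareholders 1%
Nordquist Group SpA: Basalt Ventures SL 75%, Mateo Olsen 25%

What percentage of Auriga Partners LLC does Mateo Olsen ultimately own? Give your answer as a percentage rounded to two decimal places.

90.21%

Mateo reaches Auriga along 4 paths.
Via Basalt → Fennick → Cobalt: 100% × 60% × 10% × 97% = 5.82%.
Via Cobalt: 7% × 97% = 6.79%.
Via Basalt → Crestway → Cobalt: 100% × 89% × 80% × 97% = 69.064%.
Via Crestway → Cobalt: 11% × 80% × 97% = 8.536%.
Total: 5.82% + 6.79% + 69.064% + 8.536% = 90.21%.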